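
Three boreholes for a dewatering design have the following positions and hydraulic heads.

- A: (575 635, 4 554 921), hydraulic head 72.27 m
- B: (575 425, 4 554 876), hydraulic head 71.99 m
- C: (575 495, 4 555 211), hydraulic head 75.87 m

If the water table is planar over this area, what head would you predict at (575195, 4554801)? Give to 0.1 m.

71.4 m

Taking A as reference: B−A = (-210, -45, -0.28); C−A = (-140, 290, +3.60).
Solve a·Δx + b·Δy = Δh: det = (-210)·290 − (-140)·(-45) = -67200.
∂h/∂x = [(-0.28)·290 − (+3.60)·(-45)] / -67200 = -0.001202
∂h/∂y = [(-210)·(+3.60) − (-140)·(-0.28)] / -67200 = +0.01183
h(575195, 4554801) = 72.27 + (-0.001202)·(-440) + (+0.01183)·(-120) = 72.27 +0.529 -1.420 = 71.379 m.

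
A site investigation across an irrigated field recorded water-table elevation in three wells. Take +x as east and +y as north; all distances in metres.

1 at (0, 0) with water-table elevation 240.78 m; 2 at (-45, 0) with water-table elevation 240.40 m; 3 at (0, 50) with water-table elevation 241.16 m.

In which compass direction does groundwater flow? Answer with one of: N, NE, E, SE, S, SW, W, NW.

SW

∂h/∂x = (240.40 − 240.78) / (-45 − 0) = +0.008444
∂h/∂y = (241.16 − 240.78) / (50 − 0) = +0.007600
Flow = −∇h = (-0.008444 east, -0.007600 north), which points southwest.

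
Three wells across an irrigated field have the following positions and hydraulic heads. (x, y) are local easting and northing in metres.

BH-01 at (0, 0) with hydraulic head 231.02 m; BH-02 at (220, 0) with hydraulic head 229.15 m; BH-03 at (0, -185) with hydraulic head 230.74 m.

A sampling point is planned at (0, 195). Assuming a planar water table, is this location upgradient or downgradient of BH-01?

upgradient

∂h/∂x = (229.15 − 231.02) / (220 − 0) = -0.008500
∂h/∂y = (230.74 − 231.02) / (-185 − 0) = +0.001514
Head at (0, 195) = 231.02 + (-0.008500)·(0) + (+0.001514)·(195) = 231.32 m.
That is higher than the 231.02 m at BH-01, so the point is upgradient.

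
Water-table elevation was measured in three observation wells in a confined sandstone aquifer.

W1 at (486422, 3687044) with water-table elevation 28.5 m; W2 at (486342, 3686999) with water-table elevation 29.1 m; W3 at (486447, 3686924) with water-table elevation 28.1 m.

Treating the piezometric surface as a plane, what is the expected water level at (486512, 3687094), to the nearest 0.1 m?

Differences from W1: to W2 (Δx, Δy, Δh) = (-80, -45, +0.6); to W3 = (25, -120, -0.4).
Solve a·Δx + b·Δy = Δh: det = (-80)·(-120) − 25·(-45) = 10725.
∂h/∂x = [(+0.6)·(-120) − (-0.4)·(-45)] / 10725 = -0.008392
∂h/∂y = [(-80)·(-0.4) − 25·(+0.6)] / 10725 = +0.001585
h(486512, 3687094) = 28.5 + (-0.008392)·(90) + (+0.001585)·(50) = 28.5 -0.755 +0.079 = 27.824 m.

27.8 m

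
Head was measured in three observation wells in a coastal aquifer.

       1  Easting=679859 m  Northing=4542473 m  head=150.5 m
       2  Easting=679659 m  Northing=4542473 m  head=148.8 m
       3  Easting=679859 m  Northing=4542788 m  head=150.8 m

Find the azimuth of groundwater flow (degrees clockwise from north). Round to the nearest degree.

264°

∂h/∂x = (148.8 − 150.5) / (679659 − 679859) = +0.008500
∂h/∂y = (150.8 − 150.5) / (4542788 − 4542473) = +0.0009524
Flow direction (−∇h) has components (-0.008500 E, -0.0009524 N).
Azimuth = atan2(E, N) = atan2(-0.008500, -0.0009524) = 263.6° ≈ 264°.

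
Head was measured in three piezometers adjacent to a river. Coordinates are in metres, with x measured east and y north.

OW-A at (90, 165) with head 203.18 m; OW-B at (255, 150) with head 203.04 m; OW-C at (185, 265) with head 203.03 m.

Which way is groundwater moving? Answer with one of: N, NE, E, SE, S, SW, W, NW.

Taking OW-A as reference: OW-B−OW-A = (165, -15, -0.14); OW-C−OW-A = (95, 100, -0.15).
Solve a·Δx + b·Δy = Δh: det = 165·100 − 95·(-15) = 17925.
∂h/∂x = [(-0.14)·100 − (-0.15)·(-15)] / 17925 = -0.0009066
∂h/∂y = [165·(-0.15) − 95·(-0.14)] / 17925 = -0.0006388
Flow = −∇h = (+0.0009066 east, +0.0006388 north), which points northeast.

NE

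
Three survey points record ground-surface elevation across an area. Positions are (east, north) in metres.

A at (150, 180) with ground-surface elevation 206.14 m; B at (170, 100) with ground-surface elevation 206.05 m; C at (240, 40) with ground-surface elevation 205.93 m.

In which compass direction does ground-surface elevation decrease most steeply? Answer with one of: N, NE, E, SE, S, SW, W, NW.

SE

Three-point gradient (reference A): Δ to B = (20, -80, -0.09), Δ to C = (90, -140, -0.21).
∂z/∂x = -0.0009545, ∂z/∂y = +0.0008864 (det = 4400).
Steepest decrease is along −∇f = (+0.0009545 E, -0.0008864 N) → southeast.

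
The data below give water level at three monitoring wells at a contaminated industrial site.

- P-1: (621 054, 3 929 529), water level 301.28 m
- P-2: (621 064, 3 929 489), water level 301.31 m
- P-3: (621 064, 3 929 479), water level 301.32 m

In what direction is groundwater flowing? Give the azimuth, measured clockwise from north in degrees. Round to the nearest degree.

With h = a·x + b·y + c and P-1 as origin, the differences give:
  10·a + (-40)·b = +0.03
  10·a + (-50)·b = +0.04
Eliminate b (×(-50) and ×(-40), subtract): -100·a = 0.100 → a = ∂h/∂x = -0.0010000
Back-substitute: b = ∂h/∂y = -0.0010000.
Flow direction (−∇h) has components (+0.0010000 E, +0.0010000 N).
Azimuth = atan2(E, N) = atan2(+0.0010000, +0.0010000) = 45.0° ≈ 045°.

045°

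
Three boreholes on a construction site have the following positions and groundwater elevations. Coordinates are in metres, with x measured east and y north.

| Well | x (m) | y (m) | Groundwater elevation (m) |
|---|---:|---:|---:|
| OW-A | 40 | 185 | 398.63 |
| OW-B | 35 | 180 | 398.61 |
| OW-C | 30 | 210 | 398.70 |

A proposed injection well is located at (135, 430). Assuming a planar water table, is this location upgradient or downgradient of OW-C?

With h = a·x + b·y + c and OW-A as origin, the differences give:
  (-5)·a + (-5)·b = -0.02
  (-10)·a + 25·b = +0.07
Eliminate b (×25 and ×(-5), subtract): -175·a = -0.150 → a = ∂h/∂x = +0.0008571
Back-substitute: b = ∂h/∂y = +0.003143.
Head at (135, 430) = 398.63 + (+0.0008571)·(95) + (+0.003143)·(245) = 399.48 m.
That is higher than the 398.70 m at OW-C, so the point is upgradient.

upgradient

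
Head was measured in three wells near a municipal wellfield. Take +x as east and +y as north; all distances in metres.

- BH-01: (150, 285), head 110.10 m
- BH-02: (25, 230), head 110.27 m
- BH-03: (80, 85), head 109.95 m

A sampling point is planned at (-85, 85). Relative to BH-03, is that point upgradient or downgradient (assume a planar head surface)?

upgradient

Differences from BH-01: to BH-02 (Δx, Δy, Δh) = (-125, -55, +0.17); to BH-03 = (-70, -200, -0.15).
Determinant of the coordinate differences = (-125)·(-200) − (-70)·(-55) = 21150.
∂h/∂x = [(+0.17)·(-200) − (-0.15)·(-55)] / 21150 = -0.001998
∂h/∂y = [(-125)·(-0.15) − (-70)·(+0.17)] / 21150 = +0.001449
Head at (-85, 85) = 110.10 + (-0.001998)·(-235) + (+0.001449)·(-200) = 110.28 m.
That is higher than the 109.95 m at BH-03, so the point is upgradient.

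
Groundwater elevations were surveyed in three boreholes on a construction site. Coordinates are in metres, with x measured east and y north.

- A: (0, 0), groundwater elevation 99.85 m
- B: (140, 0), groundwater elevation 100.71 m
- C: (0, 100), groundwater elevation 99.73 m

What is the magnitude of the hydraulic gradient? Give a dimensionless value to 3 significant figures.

0.00626

∂h/∂x = (100.71 − 99.85) / (140 − 0) = +0.006143
∂h/∂y = (99.73 − 99.85) / (100 − 0) = -0.001200
|∇h| = √(0.006143² + -0.001200²) = 0.006259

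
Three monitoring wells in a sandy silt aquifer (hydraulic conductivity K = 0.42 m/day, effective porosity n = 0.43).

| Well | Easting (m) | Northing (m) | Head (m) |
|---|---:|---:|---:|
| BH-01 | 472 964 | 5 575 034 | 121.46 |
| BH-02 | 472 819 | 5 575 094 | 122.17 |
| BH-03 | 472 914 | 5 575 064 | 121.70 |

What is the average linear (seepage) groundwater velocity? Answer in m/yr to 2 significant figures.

With h = a·x + b·y + c and BH-01 as origin, the differences give:
  (-145)·a + 60·b = +0.71
  (-50)·a + 30·b = +0.24
Eliminate b (×30 and ×60, subtract): -1350·a = 6.900 → a = ∂h/∂x = -0.005111
Back-substitute: b = ∂h/∂y = -0.0005185.
|∇h| = √(-0.005111² + -0.0005185²) = 0.005137
Seepage velocity v = K·i/n = 0.42 × 0.005137 / 0.43 = 0.005018 m/day = 1.833 m/yr.

1.8 m/yr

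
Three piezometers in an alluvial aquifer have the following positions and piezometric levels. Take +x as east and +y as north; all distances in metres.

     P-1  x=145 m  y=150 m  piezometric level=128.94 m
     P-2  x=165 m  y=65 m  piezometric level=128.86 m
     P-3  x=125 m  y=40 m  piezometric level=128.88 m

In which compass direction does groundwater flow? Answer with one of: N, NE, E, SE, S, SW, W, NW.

SE

Three-point gradient (reference P-1): Δ to P-2 = (20, -85, -0.08), Δ to P-3 = (-20, -110, -0.06).
∂h/∂x = -0.0009487, ∂h/∂y = +0.0007179 (det = -3900).
Flow = −∇h = (+0.0009487 east, -0.0007179 north), which points southeast.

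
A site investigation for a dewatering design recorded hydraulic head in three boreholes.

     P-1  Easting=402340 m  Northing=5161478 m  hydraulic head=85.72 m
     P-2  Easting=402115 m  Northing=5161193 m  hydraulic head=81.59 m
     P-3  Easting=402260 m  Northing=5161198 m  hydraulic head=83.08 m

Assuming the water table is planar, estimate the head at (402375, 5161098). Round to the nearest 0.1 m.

83.6 m

Three-point gradient (reference P-1): Δ to P-2 = (-225, -285, -4.13), Δ to P-3 = (-80, -280, -2.64).
∂h/∂x = +0.01005, ∂h/∂y = +0.006557 (det = 40200).
h(402375, 5161098) = 85.72 + (+0.01005)·(35) + (+0.006557)·(-380) = 85.72 +0.352 -2.492 = 83.580 m.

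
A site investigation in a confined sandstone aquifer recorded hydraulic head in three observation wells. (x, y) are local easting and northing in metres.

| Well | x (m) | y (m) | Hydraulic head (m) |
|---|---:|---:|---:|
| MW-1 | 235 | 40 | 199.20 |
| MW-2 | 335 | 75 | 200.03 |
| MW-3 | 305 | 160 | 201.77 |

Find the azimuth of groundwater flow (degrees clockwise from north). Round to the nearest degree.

183°

Differences from MW-1: to MW-2 (Δx, Δy, Δh) = (100, 35, +0.83); to MW-3 = (70, 120, +2.57).
Determinant of the coordinate differences = 100·120 − 70·35 = 9550.
∂h/∂x = [(+0.83)·120 − (+2.57)·35] / 9550 = +0.001010
∂h/∂y = [100·(+2.57) − 70·(+0.83)] / 9550 = +0.02083
Flow direction (−∇h) has components (-0.001010 E, -0.02083 N).
Azimuth = atan2(E, N) = atan2(-0.001010, -0.02083) = 182.8° ≈ 183°.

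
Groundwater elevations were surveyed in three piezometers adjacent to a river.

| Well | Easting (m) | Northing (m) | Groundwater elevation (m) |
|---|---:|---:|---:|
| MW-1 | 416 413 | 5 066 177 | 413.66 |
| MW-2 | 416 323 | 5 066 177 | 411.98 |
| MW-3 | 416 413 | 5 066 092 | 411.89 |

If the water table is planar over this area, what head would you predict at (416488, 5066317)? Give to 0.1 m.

418.0 m

∂h/∂x = (411.98 − 413.66) / (416323 − 416413) = +0.01867
∂h/∂y = (411.89 − 413.66) / (5066092 − 5066177) = +0.02082
h(416488, 5066317) = 413.66 + (+0.01867)·(75) + (+0.02082)·(140) = 413.66 +1.400 +2.915 = 417.975 m.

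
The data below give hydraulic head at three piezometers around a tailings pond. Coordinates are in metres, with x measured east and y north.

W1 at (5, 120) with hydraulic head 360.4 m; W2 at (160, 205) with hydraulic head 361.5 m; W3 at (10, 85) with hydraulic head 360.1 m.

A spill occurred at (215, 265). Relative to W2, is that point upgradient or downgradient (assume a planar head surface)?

upgradient

Differences from W1: to W2 (Δx, Δy, Δh) = (155, 85, +1.1); to W3 = (5, -35, -0.3).
Determinant of the coordinate differences = 155·(-35) − 5·85 = -5850.
∂h/∂x = [(+1.1)·(-35) − (-0.3)·85] / -5850 = +0.002222
∂h/∂y = [155·(-0.3) − 5·(+1.1)] / -5850 = +0.008889
Head at (215, 265) = 360.4 + (+0.002222)·(210) + (+0.008889)·(145) = 362.16 m.
That is higher than the 361.5 m at W2, so the point is upgradient.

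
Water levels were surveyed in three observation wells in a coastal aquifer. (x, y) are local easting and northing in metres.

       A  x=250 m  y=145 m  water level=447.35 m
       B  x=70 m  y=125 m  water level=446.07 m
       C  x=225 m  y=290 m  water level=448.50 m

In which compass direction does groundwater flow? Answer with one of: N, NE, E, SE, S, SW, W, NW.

With h = a·x + b·y + c and A as origin, the differences give:
  (-180)·a + (-20)·b = -1.28
  (-25)·a + 145·b = +1.15
Eliminate b (×145 and ×(-20), subtract): -26600·a = -162.600 → a = ∂h/∂x = +0.006113
Back-substitute: b = ∂h/∂y = +0.008985.
Flow = −∇h = (-0.006113 east, -0.008985 north), which points southwest.

SW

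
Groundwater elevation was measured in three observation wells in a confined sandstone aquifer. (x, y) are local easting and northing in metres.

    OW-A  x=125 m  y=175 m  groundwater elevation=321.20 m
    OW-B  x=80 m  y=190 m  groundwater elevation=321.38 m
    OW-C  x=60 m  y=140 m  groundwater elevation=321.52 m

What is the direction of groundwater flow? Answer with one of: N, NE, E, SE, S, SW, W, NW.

E

With h = a·x + b·y + c and OW-A as origin, the differences give:
  (-45)·a + 15·b = +0.18
  (-65)·a + (-35)·b = +0.32
Eliminate b (×(-35) and ×15, subtract): 2550·a = -11.100 → a = ∂h/∂x = -0.004353
Back-substitute: b = ∂h/∂y = -0.001059.
Flow = −∇h = (+0.004353 east, +0.001059 north), which points east.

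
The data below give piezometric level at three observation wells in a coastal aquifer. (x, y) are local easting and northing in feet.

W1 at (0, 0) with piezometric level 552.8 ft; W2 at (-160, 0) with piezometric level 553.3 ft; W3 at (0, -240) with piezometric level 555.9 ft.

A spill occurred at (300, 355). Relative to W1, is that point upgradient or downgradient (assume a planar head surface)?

∂h/∂x = (553.3 − 552.8) / (-160 − 0) = -0.003125
∂h/∂y = (555.9 − 552.8) / (-240 − 0) = -0.01292
Head at (300, 355) = 552.8 + (-0.003125)·(300) + (-0.01292)·(355) = 547.28 ft.
That is lower than the 552.8 ft at W1, so the point is downgradient.

downgradient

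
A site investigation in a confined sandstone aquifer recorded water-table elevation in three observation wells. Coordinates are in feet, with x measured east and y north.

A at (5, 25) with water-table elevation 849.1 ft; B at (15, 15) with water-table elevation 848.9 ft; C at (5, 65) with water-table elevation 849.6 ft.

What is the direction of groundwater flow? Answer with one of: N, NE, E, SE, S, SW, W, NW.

With h = a·x + b·y + c and A as origin, the differences give:
  10·a + (-10)·b = -0.2
  0·a + 40·b = +0.5
Eliminate b (×40 and ×(-10), subtract): 400·a = -3.00 → a = ∂h/∂x = -0.007500
Back-substitute: b = ∂h/∂y = +0.01250.
Flow = −∇h = (+0.007500 east, -0.01250 north), which points southeast.

SE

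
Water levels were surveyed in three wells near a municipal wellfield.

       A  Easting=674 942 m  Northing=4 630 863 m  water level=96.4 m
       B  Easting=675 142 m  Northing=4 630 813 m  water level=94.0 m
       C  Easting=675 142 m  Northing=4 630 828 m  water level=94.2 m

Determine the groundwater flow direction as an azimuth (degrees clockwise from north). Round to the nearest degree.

147°

Three-point gradient (reference A): Δ to B = (200, -50, -2.4), Δ to C = (200, -35, -2.2).
∂h/∂x = -0.008667, ∂h/∂y = +0.01333 (det = 3000).
Flow direction (−∇h) has components (+0.008667 E, -0.01333 N).
Azimuth = atan2(E, N) = atan2(+0.008667, -0.01333) = 147.0° ≈ 147°.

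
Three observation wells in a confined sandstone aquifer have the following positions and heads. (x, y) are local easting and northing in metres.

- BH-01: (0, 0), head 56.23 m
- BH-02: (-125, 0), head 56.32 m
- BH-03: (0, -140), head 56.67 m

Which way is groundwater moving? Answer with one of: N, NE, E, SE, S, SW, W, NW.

N

∂h/∂x = (56.32 − 56.23) / (-125 − 0) = -0.0007200
∂h/∂y = (56.67 − 56.23) / (-140 − 0) = -0.003143
Flow = −∇h = (+0.0007200 east, +0.003143 north), which points north.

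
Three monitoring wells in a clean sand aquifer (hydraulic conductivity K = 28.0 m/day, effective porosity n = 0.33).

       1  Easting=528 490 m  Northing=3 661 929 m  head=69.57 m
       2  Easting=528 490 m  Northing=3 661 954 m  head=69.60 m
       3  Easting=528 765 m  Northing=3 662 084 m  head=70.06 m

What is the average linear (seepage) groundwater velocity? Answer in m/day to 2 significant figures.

0.14 m/day

Taking 1 as reference: 2−1 = (0, 25, +0.03); 3−1 = (275, 155, +0.49).
Determinant of the coordinate differences = 0·155 − 275·25 = -6875.
∂h/∂x = [(+0.03)·155 − (+0.49)·25] / -6875 = +0.001105
∂h/∂y = [0·(+0.49) − 275·(+0.03)] / -6875 = +0.001200
|∇h| = √(0.001105² + 0.001200²) = 0.001631
Seepage velocity v = K·i/n = 28.0 × 0.001631 / 0.33 = 0.1384 m/day.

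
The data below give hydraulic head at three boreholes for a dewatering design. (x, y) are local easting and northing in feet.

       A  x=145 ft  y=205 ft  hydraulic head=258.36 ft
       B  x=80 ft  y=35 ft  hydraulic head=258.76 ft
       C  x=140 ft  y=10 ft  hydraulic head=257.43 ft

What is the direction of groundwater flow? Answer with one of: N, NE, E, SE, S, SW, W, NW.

Taking A as reference: B−A = (-65, -170, +0.40); C−A = (-5, -195, -0.93).
Solve a·Δx + b·Δy = Δh: det = (-65)·(-195) − (-5)·(-170) = 11825.
∂h/∂x = [(+0.40)·(-195) − (-0.93)·(-170)] / 11825 = -0.01997
∂h/∂y = [(-65)·(-0.93) − (-5)·(+0.40)] / 11825 = +0.005281
Flow = −∇h = (+0.01997 east, -0.005281 north), which points east.

E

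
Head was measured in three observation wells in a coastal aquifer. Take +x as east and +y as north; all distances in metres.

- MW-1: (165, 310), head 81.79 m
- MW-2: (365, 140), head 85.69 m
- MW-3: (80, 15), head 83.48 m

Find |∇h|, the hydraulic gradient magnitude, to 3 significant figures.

With h = a·x + b·y + c and MW-1 as origin, the differences give:
  200·a + (-170)·b = +3.90
  (-85)·a + (-295)·b = +1.69
Eliminate b (×(-295) and ×(-170), subtract): -73450·a = -863.200 → a = ∂h/∂x = +0.01175
Back-substitute: b = ∂h/∂y = -0.009115.
|∇h| = √(0.01175² + -0.009115²) = 0.01487

0.0149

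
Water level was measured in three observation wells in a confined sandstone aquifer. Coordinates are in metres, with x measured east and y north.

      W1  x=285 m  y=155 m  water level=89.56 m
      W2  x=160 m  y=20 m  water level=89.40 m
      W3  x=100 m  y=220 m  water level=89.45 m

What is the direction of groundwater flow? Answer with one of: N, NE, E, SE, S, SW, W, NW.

Taking W1 as reference: W2−W1 = (-125, -135, -0.16); W3−W1 = (-185, 65, -0.11).
Determinant of the coordinate differences = (-125)·65 − (-185)·(-135) = -33100.
∂h/∂x = [(-0.16)·65 − (-0.11)·(-135)] / -33100 = +0.0007628
∂h/∂y = [(-125)·(-0.11) − (-185)·(-0.16)] / -33100 = +0.0004789
Flow = −∇h = (-0.0007628 east, -0.0004789 north), which points southwest.

SW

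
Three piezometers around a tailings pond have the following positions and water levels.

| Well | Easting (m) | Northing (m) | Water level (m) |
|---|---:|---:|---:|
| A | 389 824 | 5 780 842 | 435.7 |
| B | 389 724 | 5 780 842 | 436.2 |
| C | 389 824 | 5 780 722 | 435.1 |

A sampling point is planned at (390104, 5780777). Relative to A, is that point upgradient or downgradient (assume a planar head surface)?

∂h/∂x = (436.2 − 435.7) / (389724 − 389824) = -0.005000
∂h/∂y = (435.1 − 435.7) / (5780722 − 5780842) = +0.005000
Head at (390104, 5780777) = 435.7 + (-0.005000)·(280) + (+0.005000)·(-65) = 433.98 m.
That is lower than the 435.7 m at A, so the point is downgradient.

downgradient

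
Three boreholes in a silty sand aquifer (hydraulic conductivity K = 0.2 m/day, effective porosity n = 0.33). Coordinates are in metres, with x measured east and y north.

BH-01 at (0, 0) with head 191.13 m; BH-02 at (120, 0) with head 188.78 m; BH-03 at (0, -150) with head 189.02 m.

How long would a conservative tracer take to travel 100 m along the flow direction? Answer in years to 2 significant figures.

19 years

∂h/∂x = (188.78 − 191.13) / (120 − 0) = -0.01958
∂h/∂y = (189.02 − 191.13) / (-150 − 0) = +0.01407
|∇h| = √(-0.01958² + 0.01407²) = 0.02411
Seepage velocity v = K·i/n = 0.2 × 0.02411 / 0.33 = 0.01461 m/day.
t = 100 / 0.01461 = 6845 days = 18.7 years.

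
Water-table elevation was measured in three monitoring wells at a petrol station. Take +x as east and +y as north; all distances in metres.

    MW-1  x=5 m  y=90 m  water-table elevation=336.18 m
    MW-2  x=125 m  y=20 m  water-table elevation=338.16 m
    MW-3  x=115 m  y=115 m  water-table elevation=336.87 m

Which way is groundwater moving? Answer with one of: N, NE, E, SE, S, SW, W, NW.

Taking MW-1 as reference: MW-2−MW-1 = (120, -70, +1.98); MW-3−MW-1 = (110, 25, +0.69).
Determinant of the coordinate differences = 120·25 − 110·(-70) = 10700.
∂h/∂x = [(+1.98)·25 − (+0.69)·(-70)] / 10700 = +0.009140
∂h/∂y = [120·(+0.69) − 110·(+1.98)] / 10700 = -0.01262
Flow = −∇h = (-0.009140 east, +0.01262 north), which points northwest.

NW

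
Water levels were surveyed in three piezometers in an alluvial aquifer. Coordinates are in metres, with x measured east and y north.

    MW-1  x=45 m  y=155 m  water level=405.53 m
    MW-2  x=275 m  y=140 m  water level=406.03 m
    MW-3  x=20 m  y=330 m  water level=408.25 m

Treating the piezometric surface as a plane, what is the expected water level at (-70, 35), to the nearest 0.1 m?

Three-point gradient (reference MW-1): Δ to MW-2 = (230, -15, +0.50), Δ to MW-3 = (-25, 175, +2.72).
∂h/∂x = +0.003218, ∂h/∂y = +0.01600 (det = 39875).
h(-70, 35) = 405.53 + (+0.003218)·(-115) + (+0.01600)·(-120) = 405.53 -0.370 -1.920 = 403.240 m.

403.2 m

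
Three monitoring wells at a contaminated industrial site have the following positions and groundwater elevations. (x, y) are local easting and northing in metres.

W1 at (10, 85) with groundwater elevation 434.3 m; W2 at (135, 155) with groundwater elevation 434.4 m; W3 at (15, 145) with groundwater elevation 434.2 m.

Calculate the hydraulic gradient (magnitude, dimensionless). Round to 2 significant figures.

Differences from W1: to W2 (Δx, Δy, Δh) = (125, 70, +0.1); to W3 = (5, 60, -0.1).
Solve a·Δx + b·Δy = Δh: det = 125·60 − 5·70 = 7150.
∂h/∂x = [(+0.1)·60 − (-0.1)·70] / 7150 = +0.001818
∂h/∂y = [125·(-0.1) − 5·(+0.1)] / 7150 = -0.001818
|∇h| = √(0.001818² + -0.001818²) = 0.002571

0.0026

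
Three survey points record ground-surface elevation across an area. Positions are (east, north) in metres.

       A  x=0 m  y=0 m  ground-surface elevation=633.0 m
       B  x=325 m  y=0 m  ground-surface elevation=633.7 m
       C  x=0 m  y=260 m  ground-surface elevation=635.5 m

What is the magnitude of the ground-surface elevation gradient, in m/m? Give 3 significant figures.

∂z/∂x = (633.7 − 633.0) / (325 − 0) = +0.002154
∂z/∂y = (635.5 − 633.0) / (260 − 0) = +0.009615
|∇f| = √(0.002154² + 0.009615²) = 0.009853 m/m

0.00985 m/m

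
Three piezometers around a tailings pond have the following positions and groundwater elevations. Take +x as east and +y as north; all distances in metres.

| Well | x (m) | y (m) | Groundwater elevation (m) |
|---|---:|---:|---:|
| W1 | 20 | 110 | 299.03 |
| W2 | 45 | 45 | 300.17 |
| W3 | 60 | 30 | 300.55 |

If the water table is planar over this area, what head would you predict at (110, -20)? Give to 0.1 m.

Taking W1 as reference: W2−W1 = (25, -65, +1.14); W3−W1 = (40, -80, +1.52).
Determinant of the coordinate differences = 25·(-80) − 40·(-65) = 600.
∂h/∂x = [(+1.14)·(-80) − (+1.52)·(-65)] / 600 = +0.01267
∂h/∂y = [25·(+1.52) − 40·(+1.14)] / 600 = -0.01267
h(110, -20) = 299.03 + (+0.01267)·(90) + (-0.01267)·(-130) = 299.03 +1.140 +1.647 = 301.817 m.

301.8 m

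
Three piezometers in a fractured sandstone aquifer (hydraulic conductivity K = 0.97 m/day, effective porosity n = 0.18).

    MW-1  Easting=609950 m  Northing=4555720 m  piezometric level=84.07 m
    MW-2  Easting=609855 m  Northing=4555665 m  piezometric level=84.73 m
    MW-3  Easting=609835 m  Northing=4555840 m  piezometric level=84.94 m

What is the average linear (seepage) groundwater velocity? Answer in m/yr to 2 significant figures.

14 m/yr

Taking MW-1 as reference: MW-2−MW-1 = (-95, -55, +0.66); MW-3−MW-1 = (-115, 120, +0.87).
Solve a·Δx + b·Δy = Δh: det = (-95)·120 − (-115)·(-55) = -17725.
∂h/∂x = [(+0.66)·120 − (+0.87)·(-55)] / -17725 = -0.007168
∂h/∂y = [(-95)·(+0.87) − (-115)·(+0.66)] / -17725 = +0.0003808
|∇h| = √(-0.007168² + 0.0003808²) = 0.007178
Seepage velocity v = K·i/n = 0.97 × 0.007178 / 0.18 = 0.03868 m/day = 14.13 m/yr.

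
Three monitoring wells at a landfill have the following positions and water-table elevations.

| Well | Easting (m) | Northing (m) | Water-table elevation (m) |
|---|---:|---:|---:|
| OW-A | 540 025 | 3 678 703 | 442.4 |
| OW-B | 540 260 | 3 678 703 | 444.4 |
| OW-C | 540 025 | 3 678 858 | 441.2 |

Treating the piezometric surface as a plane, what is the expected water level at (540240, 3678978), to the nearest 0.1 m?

∂h/∂x = (444.4 − 442.4) / (540260 − 540025) = +0.008511
∂h/∂y = (441.2 − 442.4) / (3678858 − 3678703) = -0.007742
h(540240, 3678978) = 442.4 + (+0.008511)·(215) + (-0.007742)·(275) = 442.4 +1.830 -2.129 = 442.101 m.

442.1 m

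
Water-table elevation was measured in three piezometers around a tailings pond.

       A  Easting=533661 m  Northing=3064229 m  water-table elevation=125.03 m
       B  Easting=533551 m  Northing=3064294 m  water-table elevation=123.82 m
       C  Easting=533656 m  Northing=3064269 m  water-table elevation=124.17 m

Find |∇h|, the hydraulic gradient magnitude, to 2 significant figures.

Differences from A: to B (Δx, Δy, Δh) = (-110, 65, -1.21); to C = (-5, 40, -0.86).
Determinant of the coordinate differences = (-110)·40 − (-5)·65 = -4075.
∂h/∂x = [(-1.21)·40 − (-0.86)·65] / -4075 = -0.001840
∂h/∂y = [(-110)·(-0.86) − (-5)·(-1.21)] / -4075 = -0.02173
|∇h| = √(-0.001840² + -0.02173²) = 0.02181

0.022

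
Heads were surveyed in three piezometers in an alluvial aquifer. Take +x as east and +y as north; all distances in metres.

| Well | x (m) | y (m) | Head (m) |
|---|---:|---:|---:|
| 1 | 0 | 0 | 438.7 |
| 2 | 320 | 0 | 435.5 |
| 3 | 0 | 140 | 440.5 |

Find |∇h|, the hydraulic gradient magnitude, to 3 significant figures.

0.0163

∂h/∂x = (435.5 − 438.7) / (320 − 0) = -0.010000
∂h/∂y = (440.5 − 438.7) / (140 − 0) = +0.01286
|∇h| = √(-0.010000² + 0.01286²) = 0.01629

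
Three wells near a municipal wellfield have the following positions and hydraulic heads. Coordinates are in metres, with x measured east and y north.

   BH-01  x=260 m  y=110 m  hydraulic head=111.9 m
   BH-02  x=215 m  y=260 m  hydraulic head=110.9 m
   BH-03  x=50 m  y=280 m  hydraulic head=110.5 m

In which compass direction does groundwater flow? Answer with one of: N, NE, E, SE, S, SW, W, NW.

N

Differences from BH-01: to BH-02 (Δx, Δy, Δh) = (-45, 150, -1.0); to BH-03 = (-210, 170, -1.4).
Solve a·Δx + b·Δy = Δh: det = (-45)·170 − (-210)·150 = 23850.
∂h/∂x = [(-1.0)·170 − (-1.4)·150] / 23850 = +0.001677
∂h/∂y = [(-45)·(-1.4) − (-210)·(-1.0)] / 23850 = -0.006164
Flow = −∇h = (-0.001677 east, +0.006164 north), which points north.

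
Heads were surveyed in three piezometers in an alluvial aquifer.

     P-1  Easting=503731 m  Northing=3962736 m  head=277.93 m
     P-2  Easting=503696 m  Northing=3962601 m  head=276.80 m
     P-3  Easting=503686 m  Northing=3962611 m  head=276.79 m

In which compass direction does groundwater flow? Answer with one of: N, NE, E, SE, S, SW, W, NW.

SW

Differences from P-1: to P-2 (Δx, Δy, Δh) = (-35, -135, -1.13); to P-3 = (-45, -125, -1.14).
Solve a·Δx + b·Δy = Δh: det = (-35)·(-125) − (-45)·(-135) = -1700.
∂h/∂x = [(-1.13)·(-125) − (-1.14)·(-135)] / -1700 = +0.007441
∂h/∂y = [(-35)·(-1.14) − (-45)·(-1.13)] / -1700 = +0.006441
Flow = −∇h = (-0.007441 east, -0.006441 north), which points southwest.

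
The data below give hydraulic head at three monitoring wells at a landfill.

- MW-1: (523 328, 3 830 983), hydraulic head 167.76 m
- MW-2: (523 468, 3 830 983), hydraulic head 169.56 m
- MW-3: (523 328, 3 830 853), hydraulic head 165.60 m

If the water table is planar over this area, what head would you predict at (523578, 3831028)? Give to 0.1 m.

∂h/∂x = (169.56 − 167.76) / (523468 − 523328) = +0.01286
∂h/∂y = (165.60 − 167.76) / (3830853 − 3830983) = +0.01662
h(523578, 3831028) = 167.76 + (+0.01286)·(250) + (+0.01662)·(45) = 167.76 +3.214 +0.748 = 171.722 m.

171.7 m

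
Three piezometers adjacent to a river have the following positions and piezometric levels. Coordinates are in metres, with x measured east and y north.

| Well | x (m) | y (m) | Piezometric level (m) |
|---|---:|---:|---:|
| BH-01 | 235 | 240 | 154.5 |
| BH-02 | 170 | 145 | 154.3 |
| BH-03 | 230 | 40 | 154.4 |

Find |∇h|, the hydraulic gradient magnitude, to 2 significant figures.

Taking BH-01 as reference: BH-02−BH-01 = (-65, -95, -0.2); BH-03−BH-01 = (-5, -200, -0.1).
Determinant of the coordinate differences = (-65)·(-200) − (-5)·(-95) = 12525.
∂h/∂x = [(-0.2)·(-200) − (-0.1)·(-95)] / 12525 = +0.002435
∂h/∂y = [(-65)·(-0.1) − (-5)·(-0.2)] / 12525 = +0.0004391
|∇h| = √(0.002435² + 0.0004391²) = 0.002474

0.0025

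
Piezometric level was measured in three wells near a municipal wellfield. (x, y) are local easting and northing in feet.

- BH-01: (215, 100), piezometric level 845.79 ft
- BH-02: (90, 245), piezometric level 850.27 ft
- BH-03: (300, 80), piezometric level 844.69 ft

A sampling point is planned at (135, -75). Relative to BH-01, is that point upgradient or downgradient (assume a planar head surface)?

downgradient

With h = a·x + b·y + c and BH-01 as origin, the differences give:
  (-125)·a + 145·b = +4.48
  85·a + (-20)·b = -1.10
Eliminate b (×(-20) and ×145, subtract): -9825·a = 69.900 → a = ∂h/∂x = -0.007115
Back-substitute: b = ∂h/∂y = +0.02476.
Head at (135, -75) = 845.79 + (-0.007115)·(-80) + (+0.02476)·(-175) = 842.03 ft.
That is lower than the 845.79 ft at BH-01, so the point is downgradient.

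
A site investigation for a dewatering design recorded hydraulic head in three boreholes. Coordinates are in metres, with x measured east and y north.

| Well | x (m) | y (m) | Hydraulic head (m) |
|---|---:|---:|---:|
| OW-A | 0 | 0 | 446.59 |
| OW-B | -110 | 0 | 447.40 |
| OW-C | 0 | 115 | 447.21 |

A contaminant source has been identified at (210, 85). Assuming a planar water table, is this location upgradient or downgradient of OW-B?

∂h/∂x = (447.40 − 446.59) / (-110 − 0) = -0.007364
∂h/∂y = (447.21 − 446.59) / (115 − 0) = +0.005391
Head at (210, 85) = 446.59 + (-0.007364)·(210) + (+0.005391)·(85) = 445.50 m.
That is lower than the 447.40 m at OW-B, so the point is downgradient.

downgradient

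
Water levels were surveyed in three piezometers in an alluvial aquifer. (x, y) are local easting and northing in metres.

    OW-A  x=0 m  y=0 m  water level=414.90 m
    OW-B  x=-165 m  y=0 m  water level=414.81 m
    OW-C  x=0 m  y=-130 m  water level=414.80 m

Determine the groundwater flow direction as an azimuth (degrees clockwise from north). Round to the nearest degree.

215°

∂h/∂x = (414.81 − 414.90) / (-165 − 0) = +0.0005455
∂h/∂y = (414.80 − 414.90) / (-130 − 0) = +0.0007692
Flow direction (−∇h) has components (-0.0005455 E, -0.0007692 N).
Azimuth = atan2(E, N) = atan2(-0.0005455, -0.0007692) = 215.3° ≈ 215°.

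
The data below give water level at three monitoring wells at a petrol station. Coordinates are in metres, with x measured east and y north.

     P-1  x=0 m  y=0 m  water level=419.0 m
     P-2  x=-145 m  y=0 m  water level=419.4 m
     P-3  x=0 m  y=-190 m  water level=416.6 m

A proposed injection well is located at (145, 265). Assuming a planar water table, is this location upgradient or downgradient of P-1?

upgradient

∂h/∂x = (419.4 − 419.0) / (-145 − 0) = -0.002759
∂h/∂y = (416.6 − 419.0) / (-190 − 0) = +0.01263
Head at (145, 265) = 419.0 + (-0.002759)·(145) + (+0.01263)·(265) = 421.95 m.
That is higher than the 419.0 m at P-1, so the point is upgradient.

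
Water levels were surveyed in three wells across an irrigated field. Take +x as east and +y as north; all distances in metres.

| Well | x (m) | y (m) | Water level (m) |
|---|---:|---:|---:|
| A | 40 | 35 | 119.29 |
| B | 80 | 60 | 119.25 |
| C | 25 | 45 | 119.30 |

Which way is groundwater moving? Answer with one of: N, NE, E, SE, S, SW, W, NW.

With h = a·x + b·y + c and A as origin, the differences give:
  40·a + 25·b = -0.04
  (-15)·a + 10·b = +0.01
Eliminate b (×10 and ×25, subtract): 775·a = -0.650 → a = ∂h/∂x = -0.0008387
Back-substitute: b = ∂h/∂y = -0.0002581.
Flow = −∇h = (+0.0008387 east, +0.0002581 north), which points east.

E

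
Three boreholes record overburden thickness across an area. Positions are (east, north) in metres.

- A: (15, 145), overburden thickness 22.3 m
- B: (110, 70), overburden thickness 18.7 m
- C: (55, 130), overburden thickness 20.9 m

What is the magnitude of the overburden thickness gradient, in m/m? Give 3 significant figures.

Taking A as reference: B−A = (95, -75, -3.6); C−A = (40, -15, -1.4).
Determinant of the coordinate differences = 95·(-15) − 40·(-75) = 1575.
∂d/∂x = [(-3.6)·(-15) − (-1.4)·(-75)] / 1575 = -0.03238
∂d/∂y = [95·(-1.4) − 40·(-3.6)] / 1575 = +0.006984
|∇f| = √(-0.03238² + 0.006984²) = 0.03312 m/m

0.0331 m/m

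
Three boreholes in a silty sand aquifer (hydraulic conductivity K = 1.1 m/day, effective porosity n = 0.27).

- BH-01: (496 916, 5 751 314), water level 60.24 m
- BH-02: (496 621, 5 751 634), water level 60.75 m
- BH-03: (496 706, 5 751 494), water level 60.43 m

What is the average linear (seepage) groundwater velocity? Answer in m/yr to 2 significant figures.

Taking BH-01 as reference: BH-02−BH-01 = (-295, 320, +0.51); BH-03−BH-01 = (-210, 180, +0.19).
Solve a·Δx + b·Δy = Δh: det = (-295)·180 − (-210)·320 = 14100.
∂h/∂x = [(+0.51)·180 − (+0.19)·320] / 14100 = +0.002199
∂h/∂y = [(-295)·(+0.19) − (-210)·(+0.51)] / 14100 = +0.003621
|∇h| = √(0.002199² + 0.003621²) = 0.004236
Seepage velocity v = K·i/n = 1.1 × 0.004236 / 0.27 = 0.01726 m/day = 6.304 m/yr.

6.3 m/yr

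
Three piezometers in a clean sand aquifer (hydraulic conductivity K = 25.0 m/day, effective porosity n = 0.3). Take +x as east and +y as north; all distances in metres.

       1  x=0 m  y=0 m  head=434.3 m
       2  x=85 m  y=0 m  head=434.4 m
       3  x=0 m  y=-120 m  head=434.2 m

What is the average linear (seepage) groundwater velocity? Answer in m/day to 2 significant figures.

∂h/∂x = (434.4 − 434.3) / (85 − 0) = +0.001176
∂h/∂y = (434.2 − 434.3) / (-120 − 0) = +0.0008333
|∇h| = √(0.001176² + 0.0008333²) = 0.001441
Seepage velocity v = K·i/n = 25.0 × 0.001441 / 0.3 = 0.1201 m/day.

0.12 m/day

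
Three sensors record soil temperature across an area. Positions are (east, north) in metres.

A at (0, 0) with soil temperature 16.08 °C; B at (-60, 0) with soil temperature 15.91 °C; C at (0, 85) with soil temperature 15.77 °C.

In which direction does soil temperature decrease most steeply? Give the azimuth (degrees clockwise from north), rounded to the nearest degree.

322°

∂T/∂x = (15.91 − 16.08) / (-60 − 0) = +0.002833
∂T/∂y = (15.77 − 16.08) / (85 − 0) = -0.003647
Steepest decrease is along −∇f: components (-0.002833 E, +0.003647 N).
Azimuth = atan2(-0.002833, +0.003647) = 322.2° ≈ 322°.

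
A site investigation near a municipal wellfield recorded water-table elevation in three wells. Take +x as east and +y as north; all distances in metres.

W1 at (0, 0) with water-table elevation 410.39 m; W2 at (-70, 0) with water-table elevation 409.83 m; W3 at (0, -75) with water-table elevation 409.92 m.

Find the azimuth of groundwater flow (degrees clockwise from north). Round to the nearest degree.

∂h/∂x = (409.83 − 410.39) / (-70 − 0) = +0.008000
∂h/∂y = (409.92 − 410.39) / (-75 − 0) = +0.006267
Flow direction (−∇h) has components (-0.008000 E, -0.006267 N).
Azimuth = atan2(E, N) = atan2(-0.008000, -0.006267) = 231.9° ≈ 232°.

232°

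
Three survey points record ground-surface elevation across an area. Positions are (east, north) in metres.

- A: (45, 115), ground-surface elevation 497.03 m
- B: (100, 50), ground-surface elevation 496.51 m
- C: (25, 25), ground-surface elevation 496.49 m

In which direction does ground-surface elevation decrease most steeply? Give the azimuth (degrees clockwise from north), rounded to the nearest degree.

With z = a·x + b·y + c and A as origin, the differences give:
  55·a + (-65)·b = -0.52
  (-20)·a + (-90)·b = -0.54
Eliminate b (×(-90) and ×(-65), subtract): -6250·a = 11.700 → a = ∂z/∂x = -0.001872
Back-substitute: b = ∂z/∂y = +0.006416.
Steepest decrease is along −∇f: components (+0.001872 E, -0.006416 N).
Azimuth = atan2(+0.001872, -0.006416) = 163.7° ≈ 164°.

164°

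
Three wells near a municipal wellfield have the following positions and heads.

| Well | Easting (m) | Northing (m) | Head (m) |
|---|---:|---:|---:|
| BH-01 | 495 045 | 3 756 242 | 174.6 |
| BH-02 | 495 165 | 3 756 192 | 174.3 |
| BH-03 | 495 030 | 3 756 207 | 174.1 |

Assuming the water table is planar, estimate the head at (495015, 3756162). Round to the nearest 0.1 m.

Differences from BH-01: to BH-02 (Δx, Δy, Δh) = (120, -50, -0.3); to BH-03 = (-15, -35, -0.5).
Determinant of the coordinate differences = 120·(-35) − (-15)·(-50) = -4950.
∂h/∂x = [(-0.3)·(-35) − (-0.5)·(-50)] / -4950 = +0.002929
∂h/∂y = [120·(-0.5) − (-15)·(-0.3)] / -4950 = +0.01303
h(495015, 3756162) = 174.6 + (+0.002929)·(-30) + (+0.01303)·(-80) = 174.6 -0.088 -1.042 = 173.470 m.

173.5 m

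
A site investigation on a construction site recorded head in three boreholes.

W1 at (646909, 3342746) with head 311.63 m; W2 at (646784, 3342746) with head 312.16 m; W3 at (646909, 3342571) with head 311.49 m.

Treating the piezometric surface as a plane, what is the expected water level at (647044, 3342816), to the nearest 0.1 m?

311.1 m

∂h/∂x = (312.16 − 311.63) / (646784 − 646909) = -0.004240
∂h/∂y = (311.49 − 311.63) / (3342571 − 3342746) = +0.0008000
h(647044, 3342816) = 311.63 + (-0.004240)·(135) + (+0.0008000)·(70) = 311.63 -0.572 +0.056 = 311.114 m.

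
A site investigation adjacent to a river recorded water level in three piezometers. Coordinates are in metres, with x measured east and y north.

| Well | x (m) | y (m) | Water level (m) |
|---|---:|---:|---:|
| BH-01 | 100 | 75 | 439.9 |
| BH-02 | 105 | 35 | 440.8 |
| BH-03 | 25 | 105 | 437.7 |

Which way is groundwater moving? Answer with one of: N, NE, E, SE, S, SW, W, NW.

Differences from BH-01: to BH-02 (Δx, Δy, Δh) = (5, -40, +0.9); to BH-03 = (-75, 30, -2.2).
Determinant of the coordinate differences = 5·30 − (-75)·(-40) = -2850.
∂h/∂x = [(+0.9)·30 − (-2.2)·(-40)] / -2850 = +0.02140
∂h/∂y = [5·(-2.2) − (-75)·(+0.9)] / -2850 = -0.01982
Flow = −∇h = (-0.02140 east, +0.01982 north), which points northwest.

NW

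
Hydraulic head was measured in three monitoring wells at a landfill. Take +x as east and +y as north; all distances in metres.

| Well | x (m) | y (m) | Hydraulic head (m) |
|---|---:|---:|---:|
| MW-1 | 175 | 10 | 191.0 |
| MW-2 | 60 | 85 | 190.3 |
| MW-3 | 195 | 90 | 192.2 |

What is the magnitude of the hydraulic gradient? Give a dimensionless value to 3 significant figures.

Taking MW-1 as reference: MW-2−MW-1 = (-115, 75, -0.7); MW-3−MW-1 = (20, 80, +1.2).
Determinant of the coordinate differences = (-115)·80 − 20·75 = -10700.
∂h/∂x = [(-0.7)·80 − (+1.2)·75] / -10700 = +0.01364
∂h/∂y = [(-115)·(+1.2) − 20·(-0.7)] / -10700 = +0.01159
|∇h| = √(0.01364² + 0.01159²) = 0.0179

0.0179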